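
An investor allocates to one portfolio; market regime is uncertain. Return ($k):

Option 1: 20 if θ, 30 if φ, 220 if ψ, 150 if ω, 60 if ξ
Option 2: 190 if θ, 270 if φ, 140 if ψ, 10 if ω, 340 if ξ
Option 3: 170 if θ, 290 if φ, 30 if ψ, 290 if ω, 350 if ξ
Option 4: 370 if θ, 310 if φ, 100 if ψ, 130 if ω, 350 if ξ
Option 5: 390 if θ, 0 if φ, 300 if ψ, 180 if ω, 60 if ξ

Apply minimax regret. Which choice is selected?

Option 4

Column bests: θ=390, φ=310, ψ=300, ω=290, ξ=350.
Option 1 regrets: 370, 280, 80, 140, 290 → max 370
Option 2 regrets: 200, 40, 160, 280, 10 → max 280
Option 3 regrets: 220, 20, 270, 0, 0 → max 270
Option 4 regrets: 20, 0, 200, 160, 0 → max 200
Option 5 regrets: 0, 310, 0, 110, 290 → max 310
Smallest max regret = 200 → Option 4.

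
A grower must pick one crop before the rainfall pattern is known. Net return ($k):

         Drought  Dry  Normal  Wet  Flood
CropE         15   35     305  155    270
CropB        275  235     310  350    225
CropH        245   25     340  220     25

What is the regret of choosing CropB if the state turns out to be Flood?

45

Best payoff under Flood is 270.
Regret = 270 − 225 = 45.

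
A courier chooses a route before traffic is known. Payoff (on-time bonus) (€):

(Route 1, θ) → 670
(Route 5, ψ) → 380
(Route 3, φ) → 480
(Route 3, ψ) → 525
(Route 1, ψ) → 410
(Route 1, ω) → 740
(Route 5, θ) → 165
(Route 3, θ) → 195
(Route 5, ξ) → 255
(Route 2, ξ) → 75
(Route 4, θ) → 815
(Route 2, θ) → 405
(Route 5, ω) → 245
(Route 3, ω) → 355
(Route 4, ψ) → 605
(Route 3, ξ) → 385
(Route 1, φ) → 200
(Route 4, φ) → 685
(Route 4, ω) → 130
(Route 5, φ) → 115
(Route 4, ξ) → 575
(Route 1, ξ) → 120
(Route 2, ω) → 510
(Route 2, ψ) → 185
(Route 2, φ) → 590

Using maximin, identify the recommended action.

Row minima: Route 1=120, Route 2=75, Route 3=195, Route 4=130, Route 5=115
Best worst-case = 195 → Route 3.

Route 3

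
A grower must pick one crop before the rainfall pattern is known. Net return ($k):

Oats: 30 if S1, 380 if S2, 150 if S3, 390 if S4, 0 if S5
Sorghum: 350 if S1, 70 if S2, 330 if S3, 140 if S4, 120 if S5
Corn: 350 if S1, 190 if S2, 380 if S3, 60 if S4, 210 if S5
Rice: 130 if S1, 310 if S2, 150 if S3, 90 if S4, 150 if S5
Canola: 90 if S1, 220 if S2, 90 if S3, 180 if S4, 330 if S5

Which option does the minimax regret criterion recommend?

Column bests: S1=350, S2=380, S3=380, S4=390, S5=330.
Oats regrets: 320, 0, 230, 0, 330 → max 330
Sorghum regrets: 0, 310, 50, 250, 210 → max 310
Corn regrets: 0, 190, 0, 330, 120 → max 330
Rice regrets: 220, 70, 230, 300, 180 → max 300
Canola regrets: 260, 160, 290, 210, 0 → max 290
Smallest max regret = 290 → Canola.

Canola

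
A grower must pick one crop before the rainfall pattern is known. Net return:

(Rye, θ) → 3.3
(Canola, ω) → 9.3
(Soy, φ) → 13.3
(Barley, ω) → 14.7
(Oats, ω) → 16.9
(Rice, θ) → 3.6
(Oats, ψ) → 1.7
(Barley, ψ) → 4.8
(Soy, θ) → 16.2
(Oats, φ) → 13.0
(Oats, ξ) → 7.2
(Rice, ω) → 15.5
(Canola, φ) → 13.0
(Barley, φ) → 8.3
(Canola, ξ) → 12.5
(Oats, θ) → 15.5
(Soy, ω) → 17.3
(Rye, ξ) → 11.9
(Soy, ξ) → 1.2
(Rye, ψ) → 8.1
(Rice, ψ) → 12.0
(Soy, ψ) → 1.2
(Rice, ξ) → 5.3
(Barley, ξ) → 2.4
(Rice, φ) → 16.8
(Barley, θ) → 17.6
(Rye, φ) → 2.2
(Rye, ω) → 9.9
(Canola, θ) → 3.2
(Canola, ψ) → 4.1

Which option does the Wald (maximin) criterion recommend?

Rice

Row minima: Soy=1.2, Barley=2.4, Canola=3.2, Oats=1.7, Rice=3.6, Rye=2.2
Best worst-case = 3.6 → Rice.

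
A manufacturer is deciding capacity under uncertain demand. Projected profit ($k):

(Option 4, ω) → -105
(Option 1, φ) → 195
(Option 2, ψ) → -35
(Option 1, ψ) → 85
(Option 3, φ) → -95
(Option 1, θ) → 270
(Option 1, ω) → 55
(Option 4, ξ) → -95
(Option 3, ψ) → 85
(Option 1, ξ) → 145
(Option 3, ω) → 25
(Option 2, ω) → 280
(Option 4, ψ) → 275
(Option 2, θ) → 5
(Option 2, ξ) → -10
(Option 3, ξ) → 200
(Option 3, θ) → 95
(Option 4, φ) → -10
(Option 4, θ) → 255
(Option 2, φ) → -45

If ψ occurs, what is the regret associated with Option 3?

Best payoff under ψ is 275.
Regret = 275 − 85 = 190.

190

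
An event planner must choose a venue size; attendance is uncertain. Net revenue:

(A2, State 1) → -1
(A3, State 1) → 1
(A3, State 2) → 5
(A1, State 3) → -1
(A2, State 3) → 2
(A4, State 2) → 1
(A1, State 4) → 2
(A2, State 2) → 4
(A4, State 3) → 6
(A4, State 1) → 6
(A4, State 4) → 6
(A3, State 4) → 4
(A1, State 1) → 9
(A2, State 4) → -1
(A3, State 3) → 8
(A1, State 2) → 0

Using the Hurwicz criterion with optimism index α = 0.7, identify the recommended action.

A1: 0.7·9 + 0.3·(-1) = 6
A2: 0.7·4 + 0.3·(-1) = 2.5
A3: 0.7·8 + 0.3·1 = 5.9
A4: 0.7·6 + 0.3·1 = 4.5
Highest Hurwicz score = 6 → A1.

A1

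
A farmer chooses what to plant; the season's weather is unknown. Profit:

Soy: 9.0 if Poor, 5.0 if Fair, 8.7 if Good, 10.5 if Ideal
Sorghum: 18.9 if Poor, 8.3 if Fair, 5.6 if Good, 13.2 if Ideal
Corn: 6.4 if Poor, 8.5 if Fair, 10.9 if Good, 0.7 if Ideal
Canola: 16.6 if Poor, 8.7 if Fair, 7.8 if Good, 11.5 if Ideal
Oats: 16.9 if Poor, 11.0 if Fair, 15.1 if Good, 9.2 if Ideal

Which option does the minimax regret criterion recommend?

Oats

Column bests: Poor=18.9, Fair=11.0, Good=15.1, Ideal=13.2.
Soy regrets: 9.9, 6.0, 6.4, 2.7 → max 9.9
Sorghum regrets: 0.0, 2.7, 9.5, 0.0 → max 9.5
Corn regrets: 12.5, 2.5, 4.2, 12.5 → max 12.5
Canola regrets: 2.3, 2.3, 7.3, 1.7 → max 7.3
Oats regrets: 2.0, 0.0, 0.0, 4.0 → max 4.0
Smallest max regret = 4.0 → Oats.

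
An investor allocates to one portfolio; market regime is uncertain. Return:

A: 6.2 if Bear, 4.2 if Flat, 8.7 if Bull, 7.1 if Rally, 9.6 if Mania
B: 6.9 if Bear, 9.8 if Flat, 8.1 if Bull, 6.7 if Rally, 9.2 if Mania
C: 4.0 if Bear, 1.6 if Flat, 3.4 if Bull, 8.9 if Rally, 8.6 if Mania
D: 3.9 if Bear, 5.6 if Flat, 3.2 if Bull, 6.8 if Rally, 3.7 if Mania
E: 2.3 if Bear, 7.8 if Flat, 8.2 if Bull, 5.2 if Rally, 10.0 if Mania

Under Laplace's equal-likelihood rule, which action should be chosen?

Row averages: A=7.16, B=8.14, C=5.3, D=4.64, E=6.7
Highest average = 8.14 → B.

B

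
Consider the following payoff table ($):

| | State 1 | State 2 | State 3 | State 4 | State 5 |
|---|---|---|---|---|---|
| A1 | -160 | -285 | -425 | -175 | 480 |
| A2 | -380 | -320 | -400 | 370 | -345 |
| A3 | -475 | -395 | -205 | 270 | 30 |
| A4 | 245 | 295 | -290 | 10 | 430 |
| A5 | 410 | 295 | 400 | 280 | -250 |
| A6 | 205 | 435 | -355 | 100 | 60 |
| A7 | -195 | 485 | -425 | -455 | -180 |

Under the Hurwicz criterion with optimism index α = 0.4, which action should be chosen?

A1: 0.4·480 + 0.6·(-425) = -63
A2: 0.4·370 + 0.6·(-400) = -92
A3: 0.4·270 + 0.6·(-475) = -177
A4: 0.4·430 + 0.6·(-290) = -2
A5: 0.4·410 + 0.6·(-250) = 14
A6: 0.4·435 + 0.6·(-355) = -39
A7: 0.4·485 + 0.6·(-455) = -79
Highest Hurwicz score = 14 → A5.

A5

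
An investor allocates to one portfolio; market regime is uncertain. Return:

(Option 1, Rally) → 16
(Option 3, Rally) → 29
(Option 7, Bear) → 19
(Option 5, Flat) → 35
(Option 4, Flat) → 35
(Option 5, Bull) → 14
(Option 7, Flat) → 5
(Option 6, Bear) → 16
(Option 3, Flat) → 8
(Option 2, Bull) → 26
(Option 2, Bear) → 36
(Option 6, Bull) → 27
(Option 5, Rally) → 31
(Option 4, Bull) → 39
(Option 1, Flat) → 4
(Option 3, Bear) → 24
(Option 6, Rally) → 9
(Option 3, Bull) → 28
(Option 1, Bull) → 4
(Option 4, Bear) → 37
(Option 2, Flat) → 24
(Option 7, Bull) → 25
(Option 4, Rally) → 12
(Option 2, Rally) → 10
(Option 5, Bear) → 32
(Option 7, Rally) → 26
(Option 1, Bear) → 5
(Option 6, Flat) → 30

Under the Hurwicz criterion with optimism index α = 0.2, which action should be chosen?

Option 1: 0.2·16 + 0.8·4 = 6.4
Option 2: 0.2·36 + 0.8·10 = 15.2
Option 3: 0.2·29 + 0.8·8 = 12.2
Option 4: 0.2·39 + 0.8·12 = 17.4
Option 5: 0.2·35 + 0.8·14 = 18.2
Option 6: 0.2·30 + 0.8·9 = 13.2
Option 7: 0.2·26 + 0.8·5 = 9.2
Highest Hurwicz score = 18.2 → Option 5.

Option 5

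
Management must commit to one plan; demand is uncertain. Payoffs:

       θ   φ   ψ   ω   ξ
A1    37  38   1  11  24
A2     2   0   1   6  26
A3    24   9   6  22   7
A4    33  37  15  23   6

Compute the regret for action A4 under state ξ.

Best payoff under ξ is 26.
Regret = 26 − 6 = 20.

20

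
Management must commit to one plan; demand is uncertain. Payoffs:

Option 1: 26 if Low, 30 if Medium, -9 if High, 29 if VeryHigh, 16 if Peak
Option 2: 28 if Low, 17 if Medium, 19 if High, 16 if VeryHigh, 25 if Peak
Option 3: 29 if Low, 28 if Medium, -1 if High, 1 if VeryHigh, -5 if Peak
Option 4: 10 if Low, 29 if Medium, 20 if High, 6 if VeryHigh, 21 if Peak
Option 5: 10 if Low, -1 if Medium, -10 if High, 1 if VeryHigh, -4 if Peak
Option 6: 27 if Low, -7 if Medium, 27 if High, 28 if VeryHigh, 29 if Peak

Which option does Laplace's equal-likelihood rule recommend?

Row averages: Option 1=18.4, Option 2=21, Option 3=10.4, Option 4=17.2, Option 5=-0.8, Option 6=20.8
Highest average = 21 → Option 2.

Option 2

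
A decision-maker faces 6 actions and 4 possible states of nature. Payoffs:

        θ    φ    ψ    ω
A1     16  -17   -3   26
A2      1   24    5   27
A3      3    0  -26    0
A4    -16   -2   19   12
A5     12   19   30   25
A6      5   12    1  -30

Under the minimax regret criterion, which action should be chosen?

Column bests: θ=16, φ=24, ψ=30, ω=27.
A1 regrets: 0, 41, 33, 1 → max 41
A2 regrets: 15, 0, 25, 0 → max 25
A3 regrets: 13, 24, 56, 27 → max 56
A4 regrets: 32, 26, 11, 15 → max 32
A5 regrets: 4, 5, 0, 2 → max 5
A6 regrets: 11, 12, 29, 57 → max 57
Smallest max regret = 5 → A5.

A5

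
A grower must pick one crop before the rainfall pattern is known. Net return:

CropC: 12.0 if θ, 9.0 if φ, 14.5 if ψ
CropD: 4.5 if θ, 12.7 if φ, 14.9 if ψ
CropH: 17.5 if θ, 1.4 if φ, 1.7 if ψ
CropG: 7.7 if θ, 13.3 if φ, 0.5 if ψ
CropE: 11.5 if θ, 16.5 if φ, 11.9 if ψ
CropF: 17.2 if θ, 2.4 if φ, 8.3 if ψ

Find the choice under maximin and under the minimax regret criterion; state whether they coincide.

maximin → CropE; minimax regret → CropE (agree)

Row minima: CropC=9.0, CropD=4.5, CropH=1.4, CropG=0.5, CropE=11.5, CropF=2.4
Best worst-case = 11.5 → CropE.
Column bests: θ=17.5, φ=16.5, ψ=14.9.
CropC regrets: 5.5, 7.5, 0.4 → max 7.5
CropD regrets: 13.0, 3.8, 0.0 → max 13.0
CropH regrets: 0.0, 15.1, 13.2 → max 15.1
CropG regrets: 9.8, 3.2, 14.4 → max 14.4
CropE regrets: 6.0, 0.0, 3.0 → max 6.0
CropF regrets: 0.3, 14.1, 6.6 → max 14.1
Smallest max regret = 6.0 → CropE.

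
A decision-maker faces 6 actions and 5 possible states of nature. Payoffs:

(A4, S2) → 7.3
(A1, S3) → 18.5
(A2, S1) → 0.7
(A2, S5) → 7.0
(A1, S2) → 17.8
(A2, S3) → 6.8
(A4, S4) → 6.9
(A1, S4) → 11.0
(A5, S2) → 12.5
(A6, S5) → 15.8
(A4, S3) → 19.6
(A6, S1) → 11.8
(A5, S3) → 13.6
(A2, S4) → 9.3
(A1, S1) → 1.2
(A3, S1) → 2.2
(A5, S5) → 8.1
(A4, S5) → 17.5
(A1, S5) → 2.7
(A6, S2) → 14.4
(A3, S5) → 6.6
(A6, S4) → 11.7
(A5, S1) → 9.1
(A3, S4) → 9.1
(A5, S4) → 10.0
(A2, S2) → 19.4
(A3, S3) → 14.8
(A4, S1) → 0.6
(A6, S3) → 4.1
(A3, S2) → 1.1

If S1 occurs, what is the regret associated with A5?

2.7

Best payoff under S1 is 11.8.
Regret = 11.8 − 9.1 = 2.7.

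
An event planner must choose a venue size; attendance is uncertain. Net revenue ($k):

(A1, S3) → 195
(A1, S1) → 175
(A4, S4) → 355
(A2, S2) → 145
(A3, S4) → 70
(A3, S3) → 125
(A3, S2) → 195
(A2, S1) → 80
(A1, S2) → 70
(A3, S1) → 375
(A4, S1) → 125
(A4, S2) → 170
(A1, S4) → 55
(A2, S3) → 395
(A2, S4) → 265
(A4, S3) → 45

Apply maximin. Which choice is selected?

Row minima: A1=55, A2=80, A3=70, A4=45
Best worst-case = 80 → A2.

A2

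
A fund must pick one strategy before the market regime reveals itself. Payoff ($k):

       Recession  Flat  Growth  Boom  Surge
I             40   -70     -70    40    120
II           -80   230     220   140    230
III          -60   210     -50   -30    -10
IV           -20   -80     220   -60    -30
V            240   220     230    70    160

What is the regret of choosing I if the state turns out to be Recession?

200

Best payoff under Recession is 240.
Regret = 240 − 40 = 200.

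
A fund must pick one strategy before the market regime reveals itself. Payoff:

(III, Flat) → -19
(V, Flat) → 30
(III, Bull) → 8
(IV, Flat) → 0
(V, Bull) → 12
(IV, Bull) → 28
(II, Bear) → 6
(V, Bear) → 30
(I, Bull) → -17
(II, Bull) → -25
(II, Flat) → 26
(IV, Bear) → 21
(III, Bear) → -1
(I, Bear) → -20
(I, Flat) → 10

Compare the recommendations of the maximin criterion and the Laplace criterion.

maximin → V; laplace → V (agree)

Row minima: I=-20, II=-25, III=-19, IV=0, V=12
Best worst-case = 12 → V.
Row averages: I=-9, II=7/3, III=-4, IV=49/3, V=24
Highest average = 24 → V.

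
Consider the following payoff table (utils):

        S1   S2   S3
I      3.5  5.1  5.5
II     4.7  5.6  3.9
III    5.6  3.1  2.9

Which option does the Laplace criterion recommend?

II

Row averages: I=4.7, II=71/15, III=58/15
Highest average = 71/15 → II.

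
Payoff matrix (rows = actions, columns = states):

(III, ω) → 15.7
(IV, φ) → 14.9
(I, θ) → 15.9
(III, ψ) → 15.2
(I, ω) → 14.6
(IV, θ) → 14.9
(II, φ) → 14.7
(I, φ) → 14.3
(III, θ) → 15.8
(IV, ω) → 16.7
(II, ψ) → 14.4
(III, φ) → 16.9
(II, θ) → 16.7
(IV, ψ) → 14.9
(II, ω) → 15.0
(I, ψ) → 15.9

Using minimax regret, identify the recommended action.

III

Column bests: θ=16.7, φ=16.9, ψ=15.9, ω=16.7.
I regrets: 0.8, 2.6, 0.0, 2.1 → max 2.6
II regrets: 0.0, 2.2, 1.5, 1.7 → max 2.2
III regrets: 0.9, 0.0, 0.7, 1.0 → max 1.0
IV regrets: 1.8, 2.0, 1.0, 0.0 → max 2.0
Smallest max regret = 1.0 → III.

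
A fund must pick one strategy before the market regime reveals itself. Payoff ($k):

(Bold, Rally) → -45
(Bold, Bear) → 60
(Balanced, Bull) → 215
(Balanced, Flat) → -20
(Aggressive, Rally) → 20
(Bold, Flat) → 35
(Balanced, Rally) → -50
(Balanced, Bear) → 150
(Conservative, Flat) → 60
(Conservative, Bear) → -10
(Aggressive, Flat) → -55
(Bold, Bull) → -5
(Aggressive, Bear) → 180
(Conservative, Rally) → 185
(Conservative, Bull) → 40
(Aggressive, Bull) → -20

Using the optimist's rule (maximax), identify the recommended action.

Balanced

Row maxima: Conservative=185, Balanced=215, Aggressive=180, Bold=60
Best best-case = 215 → Balanced.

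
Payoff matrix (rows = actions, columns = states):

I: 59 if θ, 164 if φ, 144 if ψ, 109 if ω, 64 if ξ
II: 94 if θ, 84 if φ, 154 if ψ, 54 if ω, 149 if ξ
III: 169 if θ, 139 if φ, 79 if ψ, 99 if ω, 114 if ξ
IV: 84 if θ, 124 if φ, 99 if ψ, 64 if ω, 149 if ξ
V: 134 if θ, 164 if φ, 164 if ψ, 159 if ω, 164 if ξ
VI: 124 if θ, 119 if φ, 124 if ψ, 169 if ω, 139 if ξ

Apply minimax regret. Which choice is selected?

Column bests: θ=169, φ=164, ψ=164, ω=169, ξ=164.
I regrets: 110, 0, 20, 60, 100 → max 110
II regrets: 75, 80, 10, 115, 15 → max 115
III regrets: 0, 25, 85, 70, 50 → max 85
IV regrets: 85, 40, 65, 105, 15 → max 105
V regrets: 35, 0, 0, 10, 0 → max 35
VI regrets: 45, 45, 40, 0, 25 → max 45
Smallest max regret = 35 → V.

V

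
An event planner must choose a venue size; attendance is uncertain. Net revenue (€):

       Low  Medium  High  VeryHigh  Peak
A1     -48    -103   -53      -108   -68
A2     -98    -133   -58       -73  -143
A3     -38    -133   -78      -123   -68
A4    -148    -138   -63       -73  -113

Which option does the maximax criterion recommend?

Row maxima: A1=-48, A2=-58, A3=-38, A4=-63
Best best-case = -38 → A3.

A3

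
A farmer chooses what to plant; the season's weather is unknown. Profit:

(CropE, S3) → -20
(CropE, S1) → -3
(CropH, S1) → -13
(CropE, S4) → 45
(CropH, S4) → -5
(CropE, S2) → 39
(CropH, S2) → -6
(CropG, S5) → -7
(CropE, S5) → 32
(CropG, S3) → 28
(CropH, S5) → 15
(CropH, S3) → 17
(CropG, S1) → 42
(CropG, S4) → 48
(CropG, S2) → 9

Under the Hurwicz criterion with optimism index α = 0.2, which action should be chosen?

CropH: 0.2·17 + 0.8·(-13) = -7
CropE: 0.2·45 + 0.8·(-20) = -7
CropG: 0.2·48 + 0.8·(-7) = 4
Highest Hurwicz score = 4 → CropG.

CropG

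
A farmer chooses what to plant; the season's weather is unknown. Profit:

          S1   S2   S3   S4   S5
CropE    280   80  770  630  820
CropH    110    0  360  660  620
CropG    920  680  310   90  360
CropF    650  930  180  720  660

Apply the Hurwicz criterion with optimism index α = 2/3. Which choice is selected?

CropF

CropE: 2/3·820 + 1/3·80 = 1720/3
CropH: 2/3·660 + 1/3·0 = 440
CropG: 2/3·920 + 1/3·90 = 1930/3
CropF: 2/3·930 + 1/3·180 = 680
Highest Hurwicz score = 680 → CropF.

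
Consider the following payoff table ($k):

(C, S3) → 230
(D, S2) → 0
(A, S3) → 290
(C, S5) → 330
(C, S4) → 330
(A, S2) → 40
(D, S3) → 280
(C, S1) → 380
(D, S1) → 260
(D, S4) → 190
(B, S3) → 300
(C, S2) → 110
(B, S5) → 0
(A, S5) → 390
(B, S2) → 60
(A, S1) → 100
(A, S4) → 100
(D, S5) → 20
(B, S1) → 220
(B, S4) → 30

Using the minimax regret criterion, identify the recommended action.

C

Column bests: S1=380, S2=110, S3=300, S4=330, S5=390.
A regrets: 280, 70, 10, 230, 0 → max 280
B regrets: 160, 50, 0, 300, 390 → max 390
C regrets: 0, 0, 70, 0, 60 → max 70
D regrets: 120, 110, 20, 140, 370 → max 370
Smallest max regret = 70 → C.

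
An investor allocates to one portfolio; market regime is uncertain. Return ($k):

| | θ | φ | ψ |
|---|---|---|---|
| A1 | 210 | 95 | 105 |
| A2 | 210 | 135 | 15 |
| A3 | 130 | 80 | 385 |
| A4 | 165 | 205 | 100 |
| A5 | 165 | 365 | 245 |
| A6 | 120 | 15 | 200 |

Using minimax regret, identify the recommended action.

Column bests: θ=210, φ=365, ψ=385.
A1 regrets: 0, 270, 280 → max 280
A2 regrets: 0, 230, 370 → max 370
A3 regrets: 80, 285, 0 → max 285
A4 regrets: 45, 160, 285 → max 285
A5 regrets: 45, 0, 140 → max 140
A6 regrets: 90, 350, 185 → max 350
Smallest max regret = 140 → A5.

A5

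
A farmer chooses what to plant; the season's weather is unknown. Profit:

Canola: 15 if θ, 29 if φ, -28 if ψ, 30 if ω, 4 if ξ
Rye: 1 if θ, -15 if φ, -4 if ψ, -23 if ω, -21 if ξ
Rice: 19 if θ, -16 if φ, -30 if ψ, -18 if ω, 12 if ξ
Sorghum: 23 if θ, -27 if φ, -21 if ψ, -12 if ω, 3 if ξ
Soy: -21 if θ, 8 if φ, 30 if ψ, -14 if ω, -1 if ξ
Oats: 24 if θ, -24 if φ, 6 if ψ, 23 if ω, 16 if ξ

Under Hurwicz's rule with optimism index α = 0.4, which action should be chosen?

Canola: 0.4·30 + 0.6·(-28) = -4.8
Rye: 0.4·1 + 0.6·(-23) = -13.4
Rice: 0.4·19 + 0.6·(-30) = -10.4
Sorghum: 0.4·23 + 0.6·(-27) = -7
Soy: 0.4·30 + 0.6·(-21) = -0.6
Oats: 0.4·24 + 0.6·(-24) = -4.8
Highest Hurwicz score = -0.6 → Soy.

Soy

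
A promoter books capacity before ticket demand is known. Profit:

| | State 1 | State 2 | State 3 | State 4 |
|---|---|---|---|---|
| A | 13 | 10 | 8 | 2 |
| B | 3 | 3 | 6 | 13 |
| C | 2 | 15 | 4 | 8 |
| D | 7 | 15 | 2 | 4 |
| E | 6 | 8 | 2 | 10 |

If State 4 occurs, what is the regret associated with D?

Best payoff under State 4 is 13.
Regret = 13 − 4 = 9.

9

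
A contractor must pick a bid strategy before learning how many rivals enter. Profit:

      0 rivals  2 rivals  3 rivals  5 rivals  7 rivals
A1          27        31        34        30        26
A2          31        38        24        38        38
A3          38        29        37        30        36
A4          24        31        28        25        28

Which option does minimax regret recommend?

A3

Column bests: 0 rivals=38, 2 rivals=38, 3 rivals=37, 5 rivals=38, 7 rivals=38.
A1 regrets: 11, 7, 3, 8, 12 → max 12
A2 regrets: 7, 0, 13, 0, 0 → max 13
A3 regrets: 0, 9, 0, 8, 2 → max 9
A4 regrets: 14, 7, 9, 13, 10 → max 14
Smallest max regret = 9 → A3.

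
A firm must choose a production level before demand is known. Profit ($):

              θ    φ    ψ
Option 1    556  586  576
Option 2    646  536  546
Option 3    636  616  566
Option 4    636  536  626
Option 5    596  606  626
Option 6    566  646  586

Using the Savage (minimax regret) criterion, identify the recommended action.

Column bests: θ=646, φ=646, ψ=626.
Option 1 regrets: 90, 60, 50 → max 90
Option 2 regrets: 0, 110, 80 → max 110
Option 3 regrets: 10, 30, 60 → max 60
Option 4 regrets: 10, 110, 0 → max 110
Option 5 regrets: 50, 40, 0 → max 50
Option 6 regrets: 80, 0, 40 → max 80
Smallest max regret = 50 → Option 5.

Option 5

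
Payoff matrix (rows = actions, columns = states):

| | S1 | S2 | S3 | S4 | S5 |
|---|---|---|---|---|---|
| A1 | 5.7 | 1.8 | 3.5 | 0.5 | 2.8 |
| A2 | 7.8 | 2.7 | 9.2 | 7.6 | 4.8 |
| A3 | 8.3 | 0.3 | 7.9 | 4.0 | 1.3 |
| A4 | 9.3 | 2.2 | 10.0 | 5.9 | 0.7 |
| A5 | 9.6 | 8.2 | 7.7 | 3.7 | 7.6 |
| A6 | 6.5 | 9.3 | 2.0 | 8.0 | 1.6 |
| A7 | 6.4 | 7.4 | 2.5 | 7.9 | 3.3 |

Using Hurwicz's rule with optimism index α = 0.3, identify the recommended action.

A1: 0.3·5.7 + 0.7·0.5 = 2.06
A2: 0.3·9.2 + 0.7·2.7 = 4.65
A3: 0.3·8.3 + 0.7·0.3 = 2.7
A4: 0.3·10.0 + 0.7·0.7 = 3.49
A5: 0.3·9.6 + 0.7·3.7 = 5.47
A6: 0.3·9.3 + 0.7·1.6 = 3.91
A7: 0.3·7.9 + 0.7·2.5 = 4.12
Highest Hurwicz score = 5.47 → A5.

A5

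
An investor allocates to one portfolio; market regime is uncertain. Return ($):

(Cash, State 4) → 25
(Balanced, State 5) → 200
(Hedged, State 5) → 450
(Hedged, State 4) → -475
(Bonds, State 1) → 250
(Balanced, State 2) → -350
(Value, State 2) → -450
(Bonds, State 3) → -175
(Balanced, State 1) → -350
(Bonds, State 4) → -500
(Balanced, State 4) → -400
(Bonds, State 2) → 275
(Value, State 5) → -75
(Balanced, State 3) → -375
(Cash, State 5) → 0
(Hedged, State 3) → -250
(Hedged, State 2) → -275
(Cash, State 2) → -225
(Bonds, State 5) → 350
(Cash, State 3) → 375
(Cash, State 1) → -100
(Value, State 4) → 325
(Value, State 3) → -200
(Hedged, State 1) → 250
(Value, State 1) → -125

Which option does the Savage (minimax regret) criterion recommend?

Cash

Column bests: State 1=250, State 2=275, State 3=375, State 4=325, State 5=450.
Value regrets: 375, 725, 575, 0, 525 → max 725
Cash regrets: 350, 500, 0, 300, 450 → max 500
Bonds regrets: 0, 0, 550, 825, 100 → max 825
Balanced regrets: 600, 625, 750, 725, 250 → max 750
Hedged regrets: 0, 550, 625, 800, 0 → max 800
Smallest max regret = 500 → Cash.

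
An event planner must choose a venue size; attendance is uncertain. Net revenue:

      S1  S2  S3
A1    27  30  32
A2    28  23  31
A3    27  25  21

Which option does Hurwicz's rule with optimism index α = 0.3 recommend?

A1: 0.3·32 + 0.7·27 = 28.5
A2: 0.3·31 + 0.7·23 = 25.4
A3: 0.3·27 + 0.7·21 = 22.8
Highest Hurwicz score = 28.5 → A1.

A1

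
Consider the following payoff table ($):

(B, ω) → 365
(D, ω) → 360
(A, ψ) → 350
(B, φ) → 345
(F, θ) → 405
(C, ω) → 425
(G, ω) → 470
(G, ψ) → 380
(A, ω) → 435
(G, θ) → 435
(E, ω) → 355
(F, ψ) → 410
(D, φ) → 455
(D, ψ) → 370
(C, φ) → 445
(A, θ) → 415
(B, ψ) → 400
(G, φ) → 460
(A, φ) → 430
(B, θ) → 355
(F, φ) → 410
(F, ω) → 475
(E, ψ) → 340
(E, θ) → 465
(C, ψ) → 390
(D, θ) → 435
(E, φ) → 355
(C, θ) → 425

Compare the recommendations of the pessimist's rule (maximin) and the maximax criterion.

Row minima: A=350, B=345, C=390, D=360, E=340, F=405, G=380
Best worst-case = 405 → F.
Row maxima: A=435, B=400, C=445, D=455, E=465, F=475, G=470
Best best-case = 475 → F.

maximin → F; maximax → F (agree)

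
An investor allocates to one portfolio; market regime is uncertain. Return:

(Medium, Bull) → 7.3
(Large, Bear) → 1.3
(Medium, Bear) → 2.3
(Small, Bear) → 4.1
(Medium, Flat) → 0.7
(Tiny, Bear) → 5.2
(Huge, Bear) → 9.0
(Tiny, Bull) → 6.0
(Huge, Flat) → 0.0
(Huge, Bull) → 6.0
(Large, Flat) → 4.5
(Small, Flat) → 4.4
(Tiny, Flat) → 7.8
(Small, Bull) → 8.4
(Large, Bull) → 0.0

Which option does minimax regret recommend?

Column bests: Bear=9.0, Flat=7.8, Bull=8.4.
Tiny regrets: 3.8, 0.0, 2.4 → max 3.8
Small regrets: 4.9, 3.4, 0.0 → max 4.9
Medium regrets: 6.7, 7.1, 1.1 → max 7.1
Large regrets: 7.7, 3.3, 8.4 → max 8.4
Huge regrets: 0.0, 7.8, 2.4 → max 7.8
Smallest max regret = 3.8 → Tiny.

Tiny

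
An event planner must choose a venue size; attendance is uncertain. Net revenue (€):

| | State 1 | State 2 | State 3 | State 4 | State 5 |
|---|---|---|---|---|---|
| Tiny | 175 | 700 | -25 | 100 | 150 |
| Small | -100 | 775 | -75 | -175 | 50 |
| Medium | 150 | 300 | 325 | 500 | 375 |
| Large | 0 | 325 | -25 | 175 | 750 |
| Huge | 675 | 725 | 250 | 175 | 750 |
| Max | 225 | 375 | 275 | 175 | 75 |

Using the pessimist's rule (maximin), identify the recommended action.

Huge

Row minima: Tiny=-25, Small=-175, Medium=150, Large=-25, Huge=175, Max=75
Best worst-case = 175 → Huge.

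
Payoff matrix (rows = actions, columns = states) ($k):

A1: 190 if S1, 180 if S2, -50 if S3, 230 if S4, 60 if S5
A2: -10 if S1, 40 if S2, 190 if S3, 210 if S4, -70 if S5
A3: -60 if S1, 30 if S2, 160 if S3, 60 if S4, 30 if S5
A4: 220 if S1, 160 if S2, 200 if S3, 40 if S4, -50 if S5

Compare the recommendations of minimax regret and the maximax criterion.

Column bests: S1=220, S2=180, S3=200, S4=230, S5=60.
A1 regrets: 30, 0, 250, 0, 0 → max 250
A2 regrets: 230, 140, 10, 20, 130 → max 230
A3 regrets: 280, 150, 40, 170, 30 → max 280
A4 regrets: 0, 20, 0, 190, 110 → max 190
Smallest max regret = 190 → A4.
Row maxima: A1=230, A2=210, A3=160, A4=220
Best best-case = 230 → A1.

minimax regret → A4; maximax → A1 (disagree)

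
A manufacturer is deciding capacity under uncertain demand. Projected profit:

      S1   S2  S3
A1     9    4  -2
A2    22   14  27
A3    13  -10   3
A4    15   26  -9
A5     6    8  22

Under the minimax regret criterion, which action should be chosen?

A2

Column bests: S1=22, S2=26, S3=27.
A1 regrets: 13, 22, 29 → max 29
A2 regrets: 0, 12, 0 → max 12
A3 regrets: 9, 36, 24 → max 36
A4 regrets: 7, 0, 36 → max 36
A5 regrets: 16, 18, 5 → max 18
Smallest max regret = 12 → A2.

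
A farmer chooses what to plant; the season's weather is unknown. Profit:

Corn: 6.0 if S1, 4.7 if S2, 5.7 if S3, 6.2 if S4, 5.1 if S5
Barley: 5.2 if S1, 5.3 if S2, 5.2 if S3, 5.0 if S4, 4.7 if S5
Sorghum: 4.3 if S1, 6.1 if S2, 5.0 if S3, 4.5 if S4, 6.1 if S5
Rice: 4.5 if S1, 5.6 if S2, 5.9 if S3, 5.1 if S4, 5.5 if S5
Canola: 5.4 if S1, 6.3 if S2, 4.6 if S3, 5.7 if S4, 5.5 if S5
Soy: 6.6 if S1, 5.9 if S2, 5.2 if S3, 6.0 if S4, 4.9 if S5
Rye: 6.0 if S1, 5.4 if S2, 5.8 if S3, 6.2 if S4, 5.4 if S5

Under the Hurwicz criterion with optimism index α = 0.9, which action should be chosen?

Soy

Corn: 0.9·6.2 + 0.1·4.7 = 6.05
Barley: 0.9·5.3 + 0.1·4.7 = 5.24
Sorghum: 0.9·6.1 + 0.1·4.3 = 5.92
Rice: 0.9·5.9 + 0.1·4.5 = 5.76
Canola: 0.9·6.3 + 0.1·4.6 = 6.13
Soy: 0.9·6.6 + 0.1·4.9 = 6.43
Rye: 0.9·6.2 + 0.1·5.4 = 6.12
Highest Hurwicz score = 6.43 → Soy.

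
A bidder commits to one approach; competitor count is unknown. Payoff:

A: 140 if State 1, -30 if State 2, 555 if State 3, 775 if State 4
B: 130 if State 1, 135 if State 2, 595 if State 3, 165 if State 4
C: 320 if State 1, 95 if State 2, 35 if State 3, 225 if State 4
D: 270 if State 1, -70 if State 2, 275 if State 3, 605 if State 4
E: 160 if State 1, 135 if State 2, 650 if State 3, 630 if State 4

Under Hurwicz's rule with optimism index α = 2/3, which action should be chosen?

A: 2/3·775 + 1/3·(-30) = 1520/3
B: 2/3·595 + 1/3·130 = 440
C: 2/3·320 + 1/3·35 = 225
D: 2/3·605 + 1/3·(-70) = 380
E: 2/3·650 + 1/3·135 = 1435/3
Highest Hurwicz score = 1520/3 → A.

A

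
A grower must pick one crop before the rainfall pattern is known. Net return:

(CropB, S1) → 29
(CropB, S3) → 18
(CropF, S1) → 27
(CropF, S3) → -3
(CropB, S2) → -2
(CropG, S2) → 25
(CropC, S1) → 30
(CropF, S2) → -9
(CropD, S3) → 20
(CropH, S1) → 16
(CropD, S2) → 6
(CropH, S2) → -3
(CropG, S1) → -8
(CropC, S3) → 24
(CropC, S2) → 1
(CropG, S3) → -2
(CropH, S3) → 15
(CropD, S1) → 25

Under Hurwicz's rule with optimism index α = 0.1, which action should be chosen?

CropC: 0.1·30 + 0.9·1 = 3.9
CropG: 0.1·25 + 0.9·(-8) = -4.7
CropD: 0.1·25 + 0.9·6 = 7.9
CropF: 0.1·27 + 0.9·(-9) = -5.4
CropH: 0.1·16 + 0.9·(-3) = -1.1
CropB: 0.1·29 + 0.9·(-2) = 1.1
Highest Hurwicz score = 7.9 → CropD.

CropD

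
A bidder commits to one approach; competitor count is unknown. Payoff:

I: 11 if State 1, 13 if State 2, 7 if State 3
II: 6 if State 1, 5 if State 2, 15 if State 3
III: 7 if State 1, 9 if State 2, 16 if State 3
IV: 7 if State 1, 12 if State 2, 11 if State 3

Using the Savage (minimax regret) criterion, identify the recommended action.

Column bests: State 1=11, State 2=13, State 3=16.
I regrets: 0, 0, 9 → max 9
II regrets: 5, 8, 1 → max 8
III regrets: 4, 4, 0 → max 4
IV regrets: 4, 1, 5 → max 5
Smallest max regret = 4 → III.

III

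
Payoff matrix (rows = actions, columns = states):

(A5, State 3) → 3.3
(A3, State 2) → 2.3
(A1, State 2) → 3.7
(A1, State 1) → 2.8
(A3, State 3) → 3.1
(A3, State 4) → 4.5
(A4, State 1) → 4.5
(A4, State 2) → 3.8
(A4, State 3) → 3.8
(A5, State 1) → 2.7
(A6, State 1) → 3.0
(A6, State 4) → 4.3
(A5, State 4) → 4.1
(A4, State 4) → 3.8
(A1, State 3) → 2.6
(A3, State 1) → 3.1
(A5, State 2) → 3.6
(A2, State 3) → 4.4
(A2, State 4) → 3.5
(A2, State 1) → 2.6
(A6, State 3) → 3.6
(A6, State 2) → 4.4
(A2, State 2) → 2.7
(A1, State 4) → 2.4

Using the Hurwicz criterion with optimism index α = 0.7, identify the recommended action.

A4

A1: 0.7·3.7 + 0.3·2.4 = 3.31
A2: 0.7·4.4 + 0.3·2.6 = 3.86
A3: 0.7·4.5 + 0.3·2.3 = 3.84
A4: 0.7·4.5 + 0.3·3.8 = 4.29
A5: 0.7·4.1 + 0.3·2.7 = 3.68
A6: 0.7·4.4 + 0.3·3.0 = 3.98
Highest Hurwicz score = 4.29 → A4.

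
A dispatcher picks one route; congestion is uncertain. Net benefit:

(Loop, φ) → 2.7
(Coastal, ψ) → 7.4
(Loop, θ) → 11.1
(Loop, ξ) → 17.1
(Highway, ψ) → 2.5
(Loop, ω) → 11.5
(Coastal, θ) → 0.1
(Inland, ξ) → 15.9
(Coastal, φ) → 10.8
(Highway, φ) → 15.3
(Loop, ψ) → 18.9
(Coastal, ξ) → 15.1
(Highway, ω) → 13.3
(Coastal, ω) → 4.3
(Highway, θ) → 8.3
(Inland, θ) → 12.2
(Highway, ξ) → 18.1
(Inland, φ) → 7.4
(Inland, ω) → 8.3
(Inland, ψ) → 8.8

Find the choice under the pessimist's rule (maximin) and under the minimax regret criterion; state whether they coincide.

maximin → Inland; minimax regret → Inland (agree)

Row minima: Highway=2.5, Coastal=0.1, Loop=2.7, Inland=7.4
Best worst-case = 7.4 → Inland.
Column bests: θ=12.2, φ=15.3, ψ=18.9, ω=13.3, ξ=18.1.
Highway regrets: 3.9, 0.0, 16.4, 0.0, 0.0 → max 16.4
Coastal regrets: 12.1, 4.5, 11.5, 9.0, 3.0 → max 12.1
Loop regrets: 1.1, 12.6, 0.0, 1.8, 1.0 → max 12.6
Inland regrets: 0.0, 7.9, 10.1, 5.0, 2.2 → max 10.1
Smallest max regret = 10.1 → Inland.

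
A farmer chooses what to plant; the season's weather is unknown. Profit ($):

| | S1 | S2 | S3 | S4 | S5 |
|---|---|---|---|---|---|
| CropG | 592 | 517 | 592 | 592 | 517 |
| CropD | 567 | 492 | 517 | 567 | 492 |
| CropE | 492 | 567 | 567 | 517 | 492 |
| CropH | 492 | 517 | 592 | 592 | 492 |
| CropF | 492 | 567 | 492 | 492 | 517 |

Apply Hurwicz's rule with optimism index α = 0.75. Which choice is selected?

CropG: 0.75·592 + 0.25·517 = 573.25
CropD: 0.75·567 + 0.25·492 = 548.25
CropE: 0.75·567 + 0.25·492 = 548.25
CropH: 0.75·592 + 0.25·492 = 567
CropF: 0.75·567 + 0.25·492 = 548.25
Highest Hurwicz score = 573.25 → CropG.

CropG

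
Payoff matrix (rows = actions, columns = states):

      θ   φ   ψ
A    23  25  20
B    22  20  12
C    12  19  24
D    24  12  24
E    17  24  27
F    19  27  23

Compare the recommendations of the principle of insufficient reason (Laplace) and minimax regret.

laplace → F; minimax regret → F (agree)

Row averages: A=68/3, B=18, C=55/3, D=20, E=68/3, F=23
Highest average = 23 → F.
Column bests: θ=24, φ=27, ψ=27.
A regrets: 1, 2, 7 → max 7
B regrets: 2, 7, 15 → max 15
C regrets: 12, 8, 3 → max 12
D regrets: 0, 15, 3 → max 15
E regrets: 7, 3, 0 → max 7
F regrets: 5, 0, 4 → max 5
Smallest max regret = 5 → F.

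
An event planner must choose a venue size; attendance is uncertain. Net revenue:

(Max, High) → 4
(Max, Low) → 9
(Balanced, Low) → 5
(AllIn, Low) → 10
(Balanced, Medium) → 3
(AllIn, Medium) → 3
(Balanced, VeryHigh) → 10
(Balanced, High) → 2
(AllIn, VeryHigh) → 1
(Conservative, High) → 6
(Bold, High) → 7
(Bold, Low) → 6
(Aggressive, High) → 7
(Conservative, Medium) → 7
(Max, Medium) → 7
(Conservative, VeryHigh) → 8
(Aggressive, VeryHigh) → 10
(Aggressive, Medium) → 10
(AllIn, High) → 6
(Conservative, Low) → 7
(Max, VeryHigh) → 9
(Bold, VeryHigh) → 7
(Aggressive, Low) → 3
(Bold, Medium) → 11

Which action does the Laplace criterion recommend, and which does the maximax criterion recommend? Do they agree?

laplace → Bold; maximax → Bold (agree)

Row averages: Conservative=7, Balanced=5, Aggressive=7.5, Bold=7.75, AllIn=5, Max=7.25
Highest average = 7.75 → Bold.
Row maxima: Conservative=8, Balanced=10, Aggressive=10, Bold=11, AllIn=10, Max=9
Best best-case = 11 → Bold.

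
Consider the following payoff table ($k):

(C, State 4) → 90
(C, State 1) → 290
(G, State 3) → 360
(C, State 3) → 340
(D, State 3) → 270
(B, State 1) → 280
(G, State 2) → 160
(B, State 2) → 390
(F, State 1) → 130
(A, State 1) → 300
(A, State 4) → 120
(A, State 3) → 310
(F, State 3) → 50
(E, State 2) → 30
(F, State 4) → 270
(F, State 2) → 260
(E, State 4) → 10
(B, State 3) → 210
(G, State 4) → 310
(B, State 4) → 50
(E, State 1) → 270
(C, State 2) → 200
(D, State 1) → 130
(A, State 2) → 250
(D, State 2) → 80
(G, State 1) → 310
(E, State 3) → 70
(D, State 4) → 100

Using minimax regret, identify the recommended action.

A

Column bests: State 1=310, State 2=390, State 3=360, State 4=310.
A regrets: 10, 140, 50, 190 → max 190
B regrets: 30, 0, 150, 260 → max 260
C regrets: 20, 190, 20, 220 → max 220
D regrets: 180, 310, 90, 210 → max 310
E regrets: 40, 360, 290, 300 → max 360
F regrets: 180, 130, 310, 40 → max 310
G regrets: 0, 230, 0, 0 → max 230
Smallest max regret = 190 → A.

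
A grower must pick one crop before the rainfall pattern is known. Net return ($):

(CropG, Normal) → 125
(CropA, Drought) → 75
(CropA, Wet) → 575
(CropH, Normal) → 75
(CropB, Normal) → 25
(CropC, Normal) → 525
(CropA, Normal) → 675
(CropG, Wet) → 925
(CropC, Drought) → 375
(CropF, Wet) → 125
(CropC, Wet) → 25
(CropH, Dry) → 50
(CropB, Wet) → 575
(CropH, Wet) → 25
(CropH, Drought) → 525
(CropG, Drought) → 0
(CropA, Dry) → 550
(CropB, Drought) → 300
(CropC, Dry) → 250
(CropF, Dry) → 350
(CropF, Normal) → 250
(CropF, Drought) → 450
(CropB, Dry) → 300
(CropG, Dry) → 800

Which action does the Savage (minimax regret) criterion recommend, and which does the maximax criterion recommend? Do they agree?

minimax regret → CropA; maximax → CropG (disagree)

Column bests: Drought=525, Dry=800, Normal=675, Wet=925.
CropH regrets: 0, 750, 600, 900 → max 900
CropA regrets: 450, 250, 0, 350 → max 450
CropF regrets: 75, 450, 425, 800 → max 800
CropG regrets: 525, 0, 550, 0 → max 550
CropC regrets: 150, 550, 150, 900 → max 900
CropB regrets: 225, 500, 650, 350 → max 650
Smallest max regret = 450 → CropA.
Row maxima: CropH=525, CropA=675, CropF=450, CropG=925, CropC=525, CropB=575
Best best-case = 925 → CropG.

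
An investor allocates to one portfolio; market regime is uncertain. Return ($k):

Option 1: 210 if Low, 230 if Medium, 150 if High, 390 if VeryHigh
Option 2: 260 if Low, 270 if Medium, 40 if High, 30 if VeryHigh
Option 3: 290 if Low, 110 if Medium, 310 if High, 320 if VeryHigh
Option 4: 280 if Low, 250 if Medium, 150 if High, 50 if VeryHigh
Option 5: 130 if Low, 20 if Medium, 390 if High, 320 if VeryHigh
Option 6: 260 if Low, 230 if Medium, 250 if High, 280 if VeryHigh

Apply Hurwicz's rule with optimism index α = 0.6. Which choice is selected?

Option 1: 0.6·390 + 0.4·150 = 294
Option 2: 0.6·270 + 0.4·30 = 174
Option 3: 0.6·320 + 0.4·110 = 236
Option 4: 0.6·280 + 0.4·50 = 188
Option 5: 0.6·390 + 0.4·20 = 242
Option 6: 0.6·280 + 0.4·230 = 260
Highest Hurwicz score = 294 → Option 1.

Option 1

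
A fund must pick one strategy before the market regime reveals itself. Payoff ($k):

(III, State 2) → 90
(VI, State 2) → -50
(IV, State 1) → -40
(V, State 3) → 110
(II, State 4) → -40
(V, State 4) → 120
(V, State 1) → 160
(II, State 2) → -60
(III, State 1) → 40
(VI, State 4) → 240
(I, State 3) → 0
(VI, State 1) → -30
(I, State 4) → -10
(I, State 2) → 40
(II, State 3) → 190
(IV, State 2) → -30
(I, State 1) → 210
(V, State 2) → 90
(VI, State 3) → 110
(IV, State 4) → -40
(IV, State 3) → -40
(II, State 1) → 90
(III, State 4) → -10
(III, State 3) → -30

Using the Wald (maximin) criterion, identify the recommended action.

Row minima: I=-10, II=-60, III=-30, IV=-40, V=90, VI=-50
Best worst-case = 90 → V.

V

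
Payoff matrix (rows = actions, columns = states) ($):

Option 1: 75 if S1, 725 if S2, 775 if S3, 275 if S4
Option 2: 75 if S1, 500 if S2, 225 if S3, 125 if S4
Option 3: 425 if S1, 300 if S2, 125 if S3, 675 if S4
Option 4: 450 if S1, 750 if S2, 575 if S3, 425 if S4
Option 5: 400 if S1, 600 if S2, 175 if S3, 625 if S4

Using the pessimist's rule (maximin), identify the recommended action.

Row minima: Option 1=75, Option 2=75, Option 3=125, Option 4=425, Option 5=175
Best worst-case = 425 → Option 4.

Option 4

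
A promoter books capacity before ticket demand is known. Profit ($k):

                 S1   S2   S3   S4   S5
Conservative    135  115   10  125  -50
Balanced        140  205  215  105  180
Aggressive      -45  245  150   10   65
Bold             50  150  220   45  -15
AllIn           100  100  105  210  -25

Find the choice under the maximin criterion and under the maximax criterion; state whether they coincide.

Row minima: Conservative=-50, Balanced=105, Aggressive=-45, Bold=-15, AllIn=-25
Best worst-case = 105 → Balanced.
Row maxima: Conservative=135, Balanced=215, Aggressive=245, Bold=220, AllIn=210
Best best-case = 245 → Aggressive.

maximin → Balanced; maximax → Aggressive (disagree)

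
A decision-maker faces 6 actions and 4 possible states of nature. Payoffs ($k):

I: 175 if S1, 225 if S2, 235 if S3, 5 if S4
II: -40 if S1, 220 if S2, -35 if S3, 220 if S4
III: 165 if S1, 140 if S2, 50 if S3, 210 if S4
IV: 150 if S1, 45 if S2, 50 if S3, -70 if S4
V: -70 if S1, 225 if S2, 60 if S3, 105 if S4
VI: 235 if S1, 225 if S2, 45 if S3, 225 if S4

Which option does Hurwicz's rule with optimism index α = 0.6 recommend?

I: 0.6·235 + 0.4·5 = 143
II: 0.6·220 + 0.4·(-40) = 116
III: 0.6·210 + 0.4·50 = 146
IV: 0.6·150 + 0.4·(-70) = 62
V: 0.6·225 + 0.4·(-70) = 107
VI: 0.6·235 + 0.4·45 = 159
Highest Hurwicz score = 159 → VI.

VI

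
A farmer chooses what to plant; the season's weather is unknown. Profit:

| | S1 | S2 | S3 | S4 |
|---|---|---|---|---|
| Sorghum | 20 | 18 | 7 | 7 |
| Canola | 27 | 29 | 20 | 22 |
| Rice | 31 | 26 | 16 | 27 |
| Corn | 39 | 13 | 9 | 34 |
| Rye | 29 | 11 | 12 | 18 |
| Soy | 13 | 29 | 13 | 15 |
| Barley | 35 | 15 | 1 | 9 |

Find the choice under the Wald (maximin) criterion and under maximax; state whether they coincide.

Row minima: Sorghum=7, Canola=20, Rice=16, Corn=9, Rye=11, Soy=13, Barley=1
Best worst-case = 20 → Canola.
Row maxima: Sorghum=20, Canola=29, Rice=31, Corn=39, Rye=29, Soy=29, Barley=35
Best best-case = 39 → Corn.

maximin → Canola; maximax → Corn (disagree)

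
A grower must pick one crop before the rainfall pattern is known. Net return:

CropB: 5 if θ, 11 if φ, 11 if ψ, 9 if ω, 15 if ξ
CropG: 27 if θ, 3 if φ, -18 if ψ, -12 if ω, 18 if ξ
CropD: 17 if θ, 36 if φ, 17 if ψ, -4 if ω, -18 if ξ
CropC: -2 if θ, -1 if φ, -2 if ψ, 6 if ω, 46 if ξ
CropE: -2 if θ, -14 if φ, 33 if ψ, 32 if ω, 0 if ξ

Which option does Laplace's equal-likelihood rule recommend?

Row averages: CropB=10.2, CropG=3.6, CropD=9.6, CropC=9.4, CropE=9.8
Highest average = 10.2 → CropB.

CropB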